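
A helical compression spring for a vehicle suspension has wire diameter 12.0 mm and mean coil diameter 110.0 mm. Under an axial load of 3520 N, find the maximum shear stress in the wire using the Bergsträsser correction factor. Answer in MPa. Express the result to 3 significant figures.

655 MPa

Spring index C = D/d = 110.0/12.0 = 9.1667
K_B = (4C+2)/(4C−3) = 38.667/33.667 = 1.1485
τ₀ = 8FD/(πd³) = 8·3520·110.0/(π·12.0³) = 3.0976e+06/5428.7 = 570.6 MPa
τ_max = K·τ₀ = 1.1485 × 570.6 = 655.34 MPa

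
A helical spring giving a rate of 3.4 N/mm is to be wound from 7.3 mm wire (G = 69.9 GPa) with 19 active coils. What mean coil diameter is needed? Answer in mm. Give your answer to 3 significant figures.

D = (Gd⁴/(8N_a·k))^(1/3) = (69.9×10³·7.3⁴/(8·19·3.4))^(1/3)
  = (384102)^(1/3) = 72.6912 mm

72.7 mm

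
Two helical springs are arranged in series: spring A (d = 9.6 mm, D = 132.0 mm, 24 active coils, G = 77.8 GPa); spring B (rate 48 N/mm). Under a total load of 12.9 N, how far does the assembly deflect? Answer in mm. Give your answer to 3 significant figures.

8.89 mm

k_A = Gd⁴/(8D³N_a) = (77.8×10³)(9.6⁴)/(8·132.0³·24) = 1.4964 N/mm
Series: 1/k_eq = 1/1.4964 + 1/48 = 0.68911; k_eq = 1.4511 N/mm
δ = F/k_eq = 12.9/1.4511 = 8.8896 mm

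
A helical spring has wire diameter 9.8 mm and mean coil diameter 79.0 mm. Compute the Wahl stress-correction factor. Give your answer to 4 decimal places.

1.1825

C = D/d = 79.0/9.8 = 8.0612
K_W = (4C−1)/(4C−4) + 0.615/C = 31.245/28.245 + 0.0763 = 1.1825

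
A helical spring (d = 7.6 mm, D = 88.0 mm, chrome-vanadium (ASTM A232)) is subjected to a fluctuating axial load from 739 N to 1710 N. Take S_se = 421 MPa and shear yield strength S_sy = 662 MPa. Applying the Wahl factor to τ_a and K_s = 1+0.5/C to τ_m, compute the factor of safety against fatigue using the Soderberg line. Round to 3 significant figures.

0.607

C = D/d = 88.0/7.6 = 11.5789; K_W = (4C−1)/(4C−4)+0.615/C = 1.1240; K_s = 1+0.5/C = 1.0432
F_a = (F_max−F_min)/2 = 485.5 N; F_m = (F_max+F_min)/2 = 1224.5 N
τ_a = K_W·8F_aD/(πd³) = 1.1240 × 247.84 = 278.57 MPa
τ_m = K_s·8F_mD/(πd³) = 1.0432 × 625.09 = 652.08 MPa
Soderberg: 1/n_f = τ_a/S_se + τ_m/S_sy = 278.57/421 + 652.08/662 = 0.66170 + 0.98501 = 1.6467
n_f = 1/1.6467 = 0.6073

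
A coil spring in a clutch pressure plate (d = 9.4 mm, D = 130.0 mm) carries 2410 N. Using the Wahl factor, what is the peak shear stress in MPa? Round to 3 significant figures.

Spring index C = D/d = 130.0/9.4 = 13.8298
K_W = (4C−1)/(4C−4) + 0.615/C = 54.319/51.319 + 0.0445 = 1.1029
τ₀ = 8FD/(πd³) = 8·2410·130.0/(π·9.4³) = 2.5064e+06/2609.4 = 960.54 MPa
τ_max = K·τ₀ = 1.1029 × 960.54 = 1059.4 MPa

1060 MPa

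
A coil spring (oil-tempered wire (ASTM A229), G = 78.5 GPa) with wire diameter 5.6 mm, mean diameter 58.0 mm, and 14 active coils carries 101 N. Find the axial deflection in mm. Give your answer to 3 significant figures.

28.6 mm

k = Gd⁴/(8D³N_a) = (78.5×10³)(5.6⁴)/(8·58.0³·14) = 3.5328 N/mm
δ = F/k = 101 / 3.5328 = 28.589 mm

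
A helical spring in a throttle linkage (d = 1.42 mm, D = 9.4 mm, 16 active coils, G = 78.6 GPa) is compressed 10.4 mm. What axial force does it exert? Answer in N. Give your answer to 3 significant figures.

k = Gd⁴/(8D³N_a) = (78.6×10³)(1.42⁴)/(8·9.4³·16) = 3.006 N/mm
F = k·δ = 3.006 × 10.4 = 31.262 N

31.3 N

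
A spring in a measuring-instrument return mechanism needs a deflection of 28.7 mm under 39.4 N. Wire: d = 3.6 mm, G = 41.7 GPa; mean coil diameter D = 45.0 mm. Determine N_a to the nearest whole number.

7

Required rate k = F/δ = 39.4/28.7 = 1.3728 N/mm
N_a = Gd⁴/(8D³k) = (41.7×10³ × 3.6⁴)/(8 × 45.0³ × 1.3728)
    = 7.004e+06 / 1.00079e+06 = 6.998 → 7 coils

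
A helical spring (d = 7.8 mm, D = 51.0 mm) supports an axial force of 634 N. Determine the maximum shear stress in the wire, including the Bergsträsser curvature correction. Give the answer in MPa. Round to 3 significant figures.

Spring index C = D/d = 51.0/7.8 = 6.5385
K_B = (4C+2)/(4C−3) = 28.154/23.154 = 1.2159
τ₀ = 8FD/(πd³) = 8·634·51.0/(π·7.8³) = 258672/1490.8 = 173.51 MPa
τ_max = K·τ₀ = 1.2159 × 173.51 = 210.97 MPa

211 MPa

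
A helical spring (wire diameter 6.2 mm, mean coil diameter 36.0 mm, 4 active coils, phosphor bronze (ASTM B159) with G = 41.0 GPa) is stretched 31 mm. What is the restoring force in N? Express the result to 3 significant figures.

k = Gd⁴/(8D³N_a) = (41.0×10³)(6.2⁴)/(8·36.0³·4) = 40.578 N/mm
F = k·δ = 40.578 × 31 = 1257.9 N

1260 N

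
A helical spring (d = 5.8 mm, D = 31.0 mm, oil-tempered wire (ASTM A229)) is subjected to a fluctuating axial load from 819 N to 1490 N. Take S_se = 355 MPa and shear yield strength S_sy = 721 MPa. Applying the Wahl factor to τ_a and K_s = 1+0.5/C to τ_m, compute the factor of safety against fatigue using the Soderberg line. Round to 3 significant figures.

0.833

C = D/d = 31.0/5.8 = 5.3448; K_W = (4C−1)/(4C−4)+0.615/C = 1.2877; K_s = 1+0.5/C = 1.0935
F_a = (F_max−F_min)/2 = 335.5 N; F_m = (F_max+F_min)/2 = 1154.5 N
τ_a = K_W·8F_aD/(πd³) = 1.2877 × 135.74 = 174.79 MPa
τ_m = K_s·8F_mD/(πd³) = 1.0935 × 467.1 = 510.8 MPa
Soderberg: 1/n_f = τ_a/S_se + τ_m/S_sy = 174.79/355 + 510.8/721 = 0.49237 + 0.70846 = 1.2008
n_f = 1/1.2008 = 0.8328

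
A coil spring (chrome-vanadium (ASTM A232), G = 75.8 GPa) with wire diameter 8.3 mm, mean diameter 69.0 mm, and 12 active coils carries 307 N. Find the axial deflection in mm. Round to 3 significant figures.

k = Gd⁴/(8D³N_a) = (75.8×10³)(8.3⁴)/(8·69.0³·12) = 11.407 N/mm
δ = F/k = 307 / 11.407 = 26.914 mm

26.9 mm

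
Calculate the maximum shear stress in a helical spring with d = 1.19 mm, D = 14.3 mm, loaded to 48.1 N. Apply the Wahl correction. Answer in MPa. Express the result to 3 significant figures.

1160 MPa

Spring index C = D/d = 14.3/1.19 = 12.0168
K_W = (4C−1)/(4C−4) + 0.615/C = 47.067/44.067 + 0.0512 = 1.1193
τ₀ = 8FD/(πd³) = 8·48.1·14.3/(π·1.19³) = 5502.64/5.2941 = 1039.4 MPa
τ_max = K·τ₀ = 1.1193 × 1039.4 = 1163.3 MPa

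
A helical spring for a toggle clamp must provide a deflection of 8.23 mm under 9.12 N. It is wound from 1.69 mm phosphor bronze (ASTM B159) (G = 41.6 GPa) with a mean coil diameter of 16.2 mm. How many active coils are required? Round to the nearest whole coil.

9

Required rate k = F/δ = 9.12/8.23 = 1.1081 N/mm
N_a = Gd⁴/(8D³k) = (41.6×10³ × 1.69⁴)/(8 × 16.2³ × 1.1081)
    = 339344 / 37690.3 = 9.003 → 9 coils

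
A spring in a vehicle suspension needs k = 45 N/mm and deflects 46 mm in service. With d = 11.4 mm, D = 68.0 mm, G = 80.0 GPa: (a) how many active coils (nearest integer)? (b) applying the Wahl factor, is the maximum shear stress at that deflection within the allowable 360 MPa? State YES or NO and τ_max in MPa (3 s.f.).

N_a = Gd⁴/(8D³k) = (80.0×10³)(11.4⁴)/(8·68.0³·45) = 11.94 → N_a = 12
Actual rate k = Gd⁴/(8D³·12) = 44.762 N/mm
Working load F = kδ = 44.762·46 = 2059.1 N
C = 68.0/11.4 = 5.9649; K_W = (4C−1)/(4C−4)+0.615/C = 1.2542
τ_max = K_W·8FD/(πd³) = 1.2542·240.66 = 301.83 MPa
τ_max ≤ 360 MPa → acceptable

(a) 12 coils; (b) YES, τ_max = 302 MPa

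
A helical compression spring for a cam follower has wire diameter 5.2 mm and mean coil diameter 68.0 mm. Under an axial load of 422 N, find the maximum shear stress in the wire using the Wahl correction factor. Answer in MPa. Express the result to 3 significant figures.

Spring index C = D/d = 68.0/5.2 = 13.0769
K_W = (4C−1)/(4C−4) + 0.615/C = 51.308/48.308 + 0.0470 = 1.1091
τ₀ = 8FD/(πd³) = 8·422·68.0/(π·5.2³) = 229568/441.73 = 519.7 MPa
τ_max = K·τ₀ = 1.1091 × 519.7 = 576.41 MPa

576 MPa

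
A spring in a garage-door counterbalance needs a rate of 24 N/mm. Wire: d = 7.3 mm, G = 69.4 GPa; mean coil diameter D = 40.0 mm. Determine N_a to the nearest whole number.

16

N_a = Gd⁴/(8D³k) = (69.4×10³ × 7.3⁴)/(8 × 40.0³ × 24)
    = 1.97084e+08 / 1.2288e+07 = 16.04 → 16 coils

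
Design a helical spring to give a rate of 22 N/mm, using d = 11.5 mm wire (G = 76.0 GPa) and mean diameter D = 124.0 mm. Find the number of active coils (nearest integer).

4

N_a = Gd⁴/(8D³k) = (76.0×10³ × 11.5⁴)/(8 × 124.0³ × 22)
    = 1.32924e+09 / 3.35566e+08 = 3.961 → 4 coils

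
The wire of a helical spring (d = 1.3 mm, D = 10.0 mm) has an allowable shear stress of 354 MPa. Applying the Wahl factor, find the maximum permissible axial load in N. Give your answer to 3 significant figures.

C = D/d = 10.0/1.3 = 7.6923
K_W = (4C−1)/(4C−4) + 0.615/C = 29.769/26.769 + 0.0800 = 1.1920
τ_max = K·8FD/(πd³) → F_max = τ_allow·πd³/(8DK)
F_max = 354·π·1.3³/(8·10.0·1.1920) = 2443.3/95.362 = 25.622 N

25.6 N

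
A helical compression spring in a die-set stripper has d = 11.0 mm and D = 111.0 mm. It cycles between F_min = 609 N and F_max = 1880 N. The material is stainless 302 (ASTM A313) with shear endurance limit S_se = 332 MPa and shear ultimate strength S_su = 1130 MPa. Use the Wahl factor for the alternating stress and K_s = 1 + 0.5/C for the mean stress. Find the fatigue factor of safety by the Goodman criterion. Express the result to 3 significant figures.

1.41

C = D/d = 111.0/11.0 = 10.0909; K_W = (4C−1)/(4C−4)+0.615/C = 1.1434; K_s = 1+0.5/C = 1.0495
F_a = (F_max−F_min)/2 = 635.5 N; F_m = (F_max+F_min)/2 = 1244.5 N
τ_a = K_W·8F_aD/(πd³) = 1.1434 × 134.96 = 154.32 MPa
τ_m = K_s·8F_mD/(πd³) = 1.0495 × 264.29 = 277.38 MPa
Goodman: 1/n_f = τ_a/S_se + τ_m/S_su = 154.32/332 + 277.38/1130 = 0.46481 + 0.24547 = 0.71029
n_f = 1/0.71029 = 1.408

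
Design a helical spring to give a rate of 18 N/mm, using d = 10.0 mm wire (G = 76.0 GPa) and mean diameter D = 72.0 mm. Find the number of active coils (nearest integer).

N_a = Gd⁴/(8D³k) = (76.0×10³ × 10.0⁴)/(8 × 72.0³ × 18)
    = 7.6e+08 / 5.37477e+07 = 14.14 → 14 coils

14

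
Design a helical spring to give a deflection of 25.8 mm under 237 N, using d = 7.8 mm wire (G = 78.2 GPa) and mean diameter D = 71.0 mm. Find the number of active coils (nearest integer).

Required rate k = F/δ = 237/25.8 = 9.186 N/mm
N_a = Gd⁴/(8D³k) = (78.2×10³ × 7.8⁴)/(8 × 71.0³ × 9.186)
    = 2.89458e+08 / 2.63023e+07 = 11.01 → 11 coils

11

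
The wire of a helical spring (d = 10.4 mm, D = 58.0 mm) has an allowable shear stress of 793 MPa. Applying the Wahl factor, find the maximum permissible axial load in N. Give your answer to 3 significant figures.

4740 N

C = D/d = 58.0/10.4 = 5.5769
K_W = (4C−1)/(4C−4) + 0.615/C = 21.308/18.308 + 0.1103 = 1.2741
τ_max = K·8FD/(πd³) → F_max = τ_allow·πd³/(8DK)
F_max = 793·π·10.4³/(8·58.0·1.2741) = 2.8024e+06/591.2 = 4740.1 N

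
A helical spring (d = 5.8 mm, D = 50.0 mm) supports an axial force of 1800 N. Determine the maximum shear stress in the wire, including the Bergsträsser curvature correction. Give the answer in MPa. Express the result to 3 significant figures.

Spring index C = D/d = 50.0/5.8 = 8.6207
K_B = (4C+2)/(4C−3) = 36.483/31.483 = 1.1588
τ₀ = 8FD/(πd³) = 8·1800·50.0/(π·5.8³) = 720000/612.96 = 1174.6 MPa
τ_max = K·τ₀ = 1.1588 × 1174.6 = 1361.2 MPa

1360 MPa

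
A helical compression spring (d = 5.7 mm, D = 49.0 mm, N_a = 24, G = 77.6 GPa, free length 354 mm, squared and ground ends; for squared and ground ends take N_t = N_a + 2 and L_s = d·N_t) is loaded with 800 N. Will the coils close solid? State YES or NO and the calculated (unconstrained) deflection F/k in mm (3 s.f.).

YES, δ = 221 mm

k = Gd⁴/(8D³N_a) = (77.6×10³)(5.7⁴)/(8·49.0³·24) = 3.6264 N/mm
N_t = 26; L_s = 5.7·26 = 148.2 mm; δ_solid = L₀ − L_s = 354 − 148.2 = 205.8 mm
δ = F/k = 800/3.6264 = 220.61 mm
δ ≥ δ_solid → spring goes solid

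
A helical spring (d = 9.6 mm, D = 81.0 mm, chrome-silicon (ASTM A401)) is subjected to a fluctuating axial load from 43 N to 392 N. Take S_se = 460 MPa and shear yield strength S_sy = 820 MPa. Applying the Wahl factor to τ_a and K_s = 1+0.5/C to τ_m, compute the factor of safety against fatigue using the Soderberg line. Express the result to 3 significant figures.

5.91

C = D/d = 81.0/9.6 = 8.4375; K_W = (4C−1)/(4C−4)+0.615/C = 1.1737; K_s = 1+0.5/C = 1.0593
F_a = (F_max−F_min)/2 = 174.5 N; F_m = (F_max+F_min)/2 = 217.5 N
τ_a = K_W·8F_aD/(πd³) = 1.1737 × 40.682 = 47.75 MPa
τ_m = K_s·8F_mD/(πd³) = 1.0593 × 50.707 = 53.712 MPa
Soderberg: 1/n_f = τ_a/S_se + τ_m/S_sy = 47.75/460 + 53.712/820 = 0.10380 + 0.06550 = 0.16931
n_f = 1/0.16931 = 5.906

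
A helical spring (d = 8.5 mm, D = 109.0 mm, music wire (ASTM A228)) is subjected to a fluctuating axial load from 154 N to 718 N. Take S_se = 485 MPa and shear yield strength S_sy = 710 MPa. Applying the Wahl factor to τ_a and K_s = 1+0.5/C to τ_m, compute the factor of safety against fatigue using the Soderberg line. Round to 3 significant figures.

C = D/d = 109.0/8.5 = 12.8235; K_W = (4C−1)/(4C−4)+0.615/C = 1.1114; K_s = 1+0.5/C = 1.0390
F_a = (F_max−F_min)/2 = 282 N; F_m = (F_max+F_min)/2 = 436 N
τ_a = K_W·8F_aD/(πd³) = 1.1114 × 127.46 = 141.65 MPa
τ_m = K_s·8F_mD/(πd³) = 1.0390 × 197.06 = 204.74 MPa
Soderberg: 1/n_f = τ_a/S_se + τ_m/S_sy = 141.65/485 + 204.74/710 = 0.29207 + 0.28837 = 0.58044
n_f = 1/0.58044 = 1.723

1.72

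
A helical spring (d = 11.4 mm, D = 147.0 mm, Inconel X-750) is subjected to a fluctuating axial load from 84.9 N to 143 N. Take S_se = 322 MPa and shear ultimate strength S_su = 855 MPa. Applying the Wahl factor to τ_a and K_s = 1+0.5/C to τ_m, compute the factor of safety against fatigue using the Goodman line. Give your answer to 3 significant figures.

16.6

C = D/d = 147.0/11.4 = 12.8947; K_W = (4C−1)/(4C−4)+0.615/C = 1.1107; K_s = 1+0.5/C = 1.0388
F_a = (F_max−F_min)/2 = 29.05 N; F_m = (F_max+F_min)/2 = 113.95 N
τ_a = K_W·8F_aD/(πd³) = 1.1107 × 7.3399 = 8.1528 MPa
τ_m = K_s·8F_mD/(πd³) = 1.0388 × 28.791 = 29.907 MPa
Goodman: 1/n_f = τ_a/S_se + τ_m/S_su = 8.1528/322 + 29.907/855 = 0.02532 + 0.03498 = 0.060299
n_f = 1/0.060299 = 16.58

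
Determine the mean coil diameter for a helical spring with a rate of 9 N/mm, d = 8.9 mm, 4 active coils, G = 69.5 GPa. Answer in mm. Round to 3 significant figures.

D = (Gd⁴/(8N_a·k))^(1/3) = (69.5×10³·8.9⁴/(8·4·9))^(1/3)
  = (1.51409e+06)^(1/3) = 114.8288 mm

115 mm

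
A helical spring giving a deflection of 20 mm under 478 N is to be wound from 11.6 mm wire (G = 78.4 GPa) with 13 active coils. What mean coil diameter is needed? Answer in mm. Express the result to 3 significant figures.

83.0 mm

Required rate k = F/δ = 478/20 = 23.9 N/mm
D = (Gd⁴/(8N_a·k))^(1/3) = (78.4×10³·11.6⁴/(8·13·23.9))^(1/3)
  = (571106)^(1/3) = 82.9670 mm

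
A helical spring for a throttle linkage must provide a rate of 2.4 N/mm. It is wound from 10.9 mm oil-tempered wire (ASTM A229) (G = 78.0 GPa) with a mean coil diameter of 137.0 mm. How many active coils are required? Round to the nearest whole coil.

22

N_a = Gd⁴/(8D³k) = (78.0×10³ × 10.9⁴)/(8 × 137.0³ × 2.4)
    = 1.10103e+09 / 4.937e+07 = 22.3 → 22 coils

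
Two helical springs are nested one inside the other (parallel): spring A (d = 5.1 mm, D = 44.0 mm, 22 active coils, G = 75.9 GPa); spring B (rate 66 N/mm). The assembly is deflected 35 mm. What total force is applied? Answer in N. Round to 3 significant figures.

2430 N

k_A = Gd⁴/(8D³N_a) = (75.9×10³)(5.1⁴)/(8·44.0³·22) = 3.4249 N/mm
Parallel: k_eq = 3.4249 + 66 = 69.425 N/mm
F = k_eq·δ = 69.425·35 = 2429.9 N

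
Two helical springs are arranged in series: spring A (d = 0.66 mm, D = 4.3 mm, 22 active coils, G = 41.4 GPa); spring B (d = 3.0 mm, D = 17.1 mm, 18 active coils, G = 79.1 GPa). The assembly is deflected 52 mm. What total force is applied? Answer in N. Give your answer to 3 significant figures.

k_A = Gd⁴/(8D³N_a) = (41.4×10³)(0.66⁴)/(8·4.3³·22) = 0.56138 N/mm
k_B = Gd⁴/(8D³N_a) = (79.1×10³)(3.0⁴)/(8·17.1³·18) = 8.8984 N/mm
Series: 1/k_eq = 1/0.56138 + 1/8.8984 = 1.8937; k_eq = 0.52807 N/mm
F = k_eq·δ = 0.52807·52 = 27.459 N

27.5 N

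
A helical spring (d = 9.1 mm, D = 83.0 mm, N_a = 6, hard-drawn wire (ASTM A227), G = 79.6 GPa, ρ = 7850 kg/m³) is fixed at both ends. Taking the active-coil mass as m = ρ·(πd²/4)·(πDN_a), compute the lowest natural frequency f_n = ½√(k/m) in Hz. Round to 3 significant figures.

78.9 Hz

k = Gd⁴/(8D³N_a) = (79.6×10³)(9.1⁴)/(8·83.0³·6) = 19.889 N/mm = 19889 N/m
Wire length L = πDN_a = π·83.0·6 = 1564.5 mm
m = ρ·(πd²/4)·L = 7850 × 65.039×10⁻⁶ m² × 1.5645 m = 0.79877 kg
f_n = ½√(k/m) = 0.5·√(19889/0.79877) = 0.5·√(24899) = 78.897 Hz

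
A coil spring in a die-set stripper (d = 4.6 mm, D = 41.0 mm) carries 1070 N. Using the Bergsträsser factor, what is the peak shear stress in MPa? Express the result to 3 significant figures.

Spring index C = D/d = 41.0/4.6 = 8.9130
K_B = (4C+2)/(4C−3) = 37.652/32.652 = 1.1531
τ₀ = 8FD/(πd³) = 8·1070·41.0/(π·4.6³) = 350960/305.79 = 1147.7 MPa
τ_max = K·τ₀ = 1.1531 × 1147.7 = 1323.5 MPa

1320 MPa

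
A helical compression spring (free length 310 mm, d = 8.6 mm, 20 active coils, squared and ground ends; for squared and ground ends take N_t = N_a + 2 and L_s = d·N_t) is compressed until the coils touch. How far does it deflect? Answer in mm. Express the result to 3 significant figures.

121 mm

N_t = 22; L_s = 8.6·22 = 189.2 mm
δ_solid = L₀ − L_s = 310 − 189.2 = 120.8 mm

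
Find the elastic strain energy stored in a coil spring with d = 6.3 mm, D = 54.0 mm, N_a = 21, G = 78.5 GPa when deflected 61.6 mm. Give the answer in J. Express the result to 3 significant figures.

8.87 J

k = Gd⁴/(8D³N_a) = (78.5×10³)(6.3⁴)/(8·54.0³·21) = 4.6746 N/mm
U = ½kδ² = 0.5 × 4.6746 × 61.6² = 8869 N·mm = 8.869 J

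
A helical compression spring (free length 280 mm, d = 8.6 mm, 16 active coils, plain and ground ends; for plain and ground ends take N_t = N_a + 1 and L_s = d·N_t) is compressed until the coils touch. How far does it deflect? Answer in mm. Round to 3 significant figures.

134 mm

N_t = 17; L_s = 8.6·17 = 146.2 mm
δ_solid = L₀ − L_s = 280 − 146.2 = 133.8 mm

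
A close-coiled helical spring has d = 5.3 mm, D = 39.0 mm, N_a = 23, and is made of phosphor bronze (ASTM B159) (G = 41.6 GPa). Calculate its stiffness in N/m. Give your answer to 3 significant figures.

3010 N/m

k = Gd⁴/(8D³N_a) = (41.6×10³ × 5.3⁴) / (8 × 39.0³ × 23)
  = 3.28244e+07 / 1.09147e+07 = 3.0074 N/mm = 3007.4 N/m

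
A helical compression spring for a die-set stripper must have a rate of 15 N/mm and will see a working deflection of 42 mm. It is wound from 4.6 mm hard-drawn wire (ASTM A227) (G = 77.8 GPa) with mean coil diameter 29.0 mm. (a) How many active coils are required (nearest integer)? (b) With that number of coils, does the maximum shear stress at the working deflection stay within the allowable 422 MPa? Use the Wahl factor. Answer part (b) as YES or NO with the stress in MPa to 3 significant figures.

N_a = Gd⁴/(8D³k) = (77.8×10³)(4.6⁴)/(8·29.0³·15) = 11.9 → N_a = 12
Actual rate k = Gd⁴/(8D³·12) = 14.878 N/mm
Working load F = kδ = 14.878·42 = 624.88 N
C = 29.0/4.6 = 6.3043; K_W = (4C−1)/(4C−4)+0.615/C = 1.2389
τ_max = K_W·8FD/(πd³) = 1.2389·474.09 = 587.37 MPa
τ_max > 422 MPa → exceeds allowable

(a) 12 coils; (b) NO, τ_max = 587 MPa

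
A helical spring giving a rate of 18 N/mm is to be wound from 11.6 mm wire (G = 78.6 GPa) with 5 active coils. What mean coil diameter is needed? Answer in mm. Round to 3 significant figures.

125 mm

D = (Gd⁴/(8N_a·k))^(1/3) = (78.6×10³·11.6⁴/(8·5·18))^(1/3)
  = (1.97661e+06)^(1/3) = 125.4991 mm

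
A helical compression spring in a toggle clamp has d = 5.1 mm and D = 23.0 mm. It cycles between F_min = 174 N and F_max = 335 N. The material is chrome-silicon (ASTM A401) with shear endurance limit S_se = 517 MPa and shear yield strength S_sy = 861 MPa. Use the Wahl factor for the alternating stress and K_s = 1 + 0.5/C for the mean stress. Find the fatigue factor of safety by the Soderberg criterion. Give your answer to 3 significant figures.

C = D/d = 23.0/5.1 = 4.5098; K_W = (4C−1)/(4C−4)+0.615/C = 1.3501; K_s = 1+0.5/C = 1.1109
F_a = (F_max−F_min)/2 = 80.5 N; F_m = (F_max+F_min)/2 = 254.5 N
τ_a = K_W·8F_aD/(πd³) = 1.3501 × 35.543 = 47.985 MPa
τ_m = K_s·8F_mD/(πd³) = 1.1109 × 112.37 = 124.83 MPa
Soderberg: 1/n_f = τ_a/S_se + τ_m/S_sy = 47.985/517 + 124.83/861 = 0.09281 + 0.14498 = 0.23779
n_f = 1/0.23779 = 4.205

4.21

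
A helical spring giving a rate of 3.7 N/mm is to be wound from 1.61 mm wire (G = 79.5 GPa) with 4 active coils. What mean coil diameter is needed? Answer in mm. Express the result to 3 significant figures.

16.5 mm

D = (Gd⁴/(8N_a·k))^(1/3) = (79.5×10³·1.61⁴/(8·4·3.7))^(1/3)
  = (4511.48)^(1/3) = 16.5237 mm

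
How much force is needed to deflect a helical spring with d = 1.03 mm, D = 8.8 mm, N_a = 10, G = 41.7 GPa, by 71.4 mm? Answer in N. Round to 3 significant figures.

k = Gd⁴/(8D³N_a) = (41.7×10³)(1.03⁴)/(8·8.8³·10) = 0.86089 N/mm
F = k·δ = 0.86089 × 71.4 = 61.467 N

61.5 N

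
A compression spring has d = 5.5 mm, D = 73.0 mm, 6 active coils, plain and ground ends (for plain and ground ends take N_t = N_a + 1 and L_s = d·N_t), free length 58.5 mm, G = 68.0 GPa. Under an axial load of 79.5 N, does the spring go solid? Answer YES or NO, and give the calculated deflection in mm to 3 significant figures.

YES, δ = 23.9 mm

k = Gd⁴/(8D³N_a) = (68.0×10³)(5.5⁴)/(8·73.0³·6) = 3.3323 N/mm
N_t = 7; L_s = 5.5·7 = 38.5 mm; δ_solid = L₀ − L_s = 58.5 − 38.5 = 20 mm
δ = F/k = 79.5/3.3323 = 23.857 mm
δ ≥ δ_solid → spring goes solid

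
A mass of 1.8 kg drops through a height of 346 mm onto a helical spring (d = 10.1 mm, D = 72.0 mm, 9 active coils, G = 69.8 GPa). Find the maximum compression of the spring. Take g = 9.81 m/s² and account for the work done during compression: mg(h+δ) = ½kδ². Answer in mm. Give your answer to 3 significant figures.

k = Gd⁴/(8D³N_a) = (69.8×10³)(10.1⁴)/(8·72.0³·9) = 27.028 N/mm
W = mg = 1.8 × 9.81 = 17.658 N
½kδ² − Wδ − Wh = 0 → δ = (W + √(W² + 2kWh))/k
δ = (17.658 + √(311.8 + 330262))/27.028 = (17.658 + 574.96)/27.028 = 21.926 mm

21.9 mm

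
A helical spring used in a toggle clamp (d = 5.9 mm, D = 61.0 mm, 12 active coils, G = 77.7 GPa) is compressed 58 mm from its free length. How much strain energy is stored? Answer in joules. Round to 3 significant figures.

7.27 J

k = Gd⁴/(8D³N_a) = (77.7×10³)(5.9⁴)/(8·61.0³·12) = 4.3208 N/mm
U = ½kδ² = 0.5 × 4.3208 × 58² = 7267.7 N·mm = 7.2677 J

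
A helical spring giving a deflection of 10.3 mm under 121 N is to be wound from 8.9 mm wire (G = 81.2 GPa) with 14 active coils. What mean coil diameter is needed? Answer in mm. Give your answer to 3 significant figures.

72.9 mm

Required rate k = F/δ = 121/10.3 = 11.748 N/mm
D = (Gd⁴/(8N_a·k))^(1/3) = (81.2×10³·8.9⁴/(8·14·11.748))^(1/3)
  = (387213)^(1/3) = 72.8870 mm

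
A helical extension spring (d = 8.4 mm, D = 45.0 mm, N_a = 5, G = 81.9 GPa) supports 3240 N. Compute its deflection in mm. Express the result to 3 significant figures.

k = Gd⁴/(8D³N_a) = (81.9×10³)(8.4⁴)/(8·45.0³·5) = 111.87 N/mm
δ = F/k = 3240 / 111.87 = 28.963 mm

29.0 mm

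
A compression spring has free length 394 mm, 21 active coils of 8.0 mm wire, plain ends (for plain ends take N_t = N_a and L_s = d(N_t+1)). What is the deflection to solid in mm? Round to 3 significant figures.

218 mm

N_t = 21; L_s = 8.0·22 = 176 mm
δ_solid = L₀ − L_s = 394 − 176 = 218 mm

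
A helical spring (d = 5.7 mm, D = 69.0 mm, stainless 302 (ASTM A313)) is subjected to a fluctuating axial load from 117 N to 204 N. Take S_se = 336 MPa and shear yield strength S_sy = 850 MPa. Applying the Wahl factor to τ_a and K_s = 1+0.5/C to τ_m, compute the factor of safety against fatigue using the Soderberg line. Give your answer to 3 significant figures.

C = D/d = 69.0/5.7 = 12.1053; K_W = (4C−1)/(4C−4)+0.615/C = 1.1183; K_s = 1+0.5/C = 1.0413
F_a = (F_max−F_min)/2 = 43.5 N; F_m = (F_max+F_min)/2 = 160.5 N
τ_a = K_W·8F_aD/(πd³) = 1.1183 × 41.272 = 46.156 MPa
τ_m = K_s·8F_mD/(πd³) = 1.0413 × 152.28 = 158.57 MPa
Soderberg: 1/n_f = τ_a/S_se + τ_m/S_sy = 46.156/336 + 158.57/850 = 0.13737 + 0.18655 = 0.32392
n_f = 1/0.32392 = 3.087

3.09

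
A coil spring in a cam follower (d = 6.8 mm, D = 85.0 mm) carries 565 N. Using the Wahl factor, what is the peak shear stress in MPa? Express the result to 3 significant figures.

433 MPa

Spring index C = D/d = 85.0/6.8 = 12.5000
K_W = (4C−1)/(4C−4) + 0.615/C = 49.000/46.000 + 0.0492 = 1.1144
τ₀ = 8FD/(πd³) = 8·565·85.0/(π·6.8³) = 384200/987.82 = 388.94 MPa
τ_max = K·τ₀ = 1.1144 × 388.94 = 433.44 MPa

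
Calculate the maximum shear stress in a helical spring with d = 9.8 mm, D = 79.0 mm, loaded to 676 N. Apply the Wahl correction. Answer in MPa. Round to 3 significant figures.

171 MPa

Spring index C = D/d = 79.0/9.8 = 8.0612
K_W = (4C−1)/(4C−4) + 0.615/C = 31.245/28.245 + 0.0763 = 1.1825
τ₀ = 8FD/(πd³) = 8·676·79.0/(π·9.8³) = 427232/2956.8 = 144.49 MPa
τ_max = K·τ₀ = 1.1825 × 144.49 = 170.86 MPa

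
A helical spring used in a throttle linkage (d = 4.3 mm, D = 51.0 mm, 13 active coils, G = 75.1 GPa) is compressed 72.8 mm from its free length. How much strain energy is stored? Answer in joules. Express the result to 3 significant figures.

k = Gd⁴/(8D³N_a) = (75.1×10³)(4.3⁴)/(8·51.0³·13) = 1.8611 N/mm
U = ½kδ² = 0.5 × 1.8611 × 72.8² = 4931.8 N·mm = 4.9318 J

4.93 J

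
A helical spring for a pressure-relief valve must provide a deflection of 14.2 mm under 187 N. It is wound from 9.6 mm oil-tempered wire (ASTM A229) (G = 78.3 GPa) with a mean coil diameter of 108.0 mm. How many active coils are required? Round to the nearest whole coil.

Required rate k = F/δ = 187/14.2 = 13.169 N/mm
N_a = Gd⁴/(8D³k) = (78.3×10³ × 9.6⁴)/(8 × 108.0³ × 13.169)
    = 6.65038e+08 / 1.32713e+08 = 5.011 → 5 coils

5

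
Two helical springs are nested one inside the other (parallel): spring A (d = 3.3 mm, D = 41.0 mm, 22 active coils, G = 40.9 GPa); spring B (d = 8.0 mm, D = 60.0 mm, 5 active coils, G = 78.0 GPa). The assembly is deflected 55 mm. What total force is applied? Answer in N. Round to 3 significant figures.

2060 N

k_A = Gd⁴/(8D³N_a) = (40.9×10³)(3.3⁴)/(8·41.0³·22) = 0.39987 N/mm
k_B = Gd⁴/(8D³N_a) = (78.0×10³)(8.0⁴)/(8·60.0³·5) = 36.978 N/mm
Parallel: k_eq = 0.39987 + 36.978 = 37.378 N/mm
F = k_eq·δ = 37.378·55 = 2055.8 N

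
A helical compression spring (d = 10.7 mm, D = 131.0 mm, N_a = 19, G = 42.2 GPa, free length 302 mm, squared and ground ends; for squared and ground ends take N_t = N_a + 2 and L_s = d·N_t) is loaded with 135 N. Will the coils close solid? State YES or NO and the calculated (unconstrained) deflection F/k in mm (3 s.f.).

YES, δ = 83.4 mm

k = Gd⁴/(8D³N_a) = (42.2×10³)(10.7⁴)/(8·131.0³·19) = 1.6188 N/mm
N_t = 21; L_s = 10.7·21 = 224.7 mm; δ_solid = L₀ − L_s = 302 − 224.7 = 77.3 mm
δ = F/k = 135/1.6188 = 83.396 mm
δ ≥ δ_solid → spring goes solid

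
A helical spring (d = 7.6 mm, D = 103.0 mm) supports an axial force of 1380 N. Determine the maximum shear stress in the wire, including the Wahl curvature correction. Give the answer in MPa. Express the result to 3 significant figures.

911 MPa

Spring index C = D/d = 103.0/7.6 = 13.5526
K_W = (4C−1)/(4C−4) + 0.615/C = 53.211/50.211 + 0.0454 = 1.1051
τ₀ = 8FD/(πd³) = 8·1380·103.0/(π·7.6³) = 1.13712e+06/1379.1 = 824.55 MPa
τ_max = K·τ₀ = 1.1051 × 824.55 = 911.23 MPa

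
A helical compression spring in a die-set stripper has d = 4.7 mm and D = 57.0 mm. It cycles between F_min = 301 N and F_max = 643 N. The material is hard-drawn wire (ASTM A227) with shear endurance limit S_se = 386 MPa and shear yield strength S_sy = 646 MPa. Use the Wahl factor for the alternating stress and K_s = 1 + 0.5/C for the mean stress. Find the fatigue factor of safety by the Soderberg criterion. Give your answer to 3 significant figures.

C = D/d = 57.0/4.7 = 12.1277; K_W = (4C−1)/(4C−4)+0.615/C = 1.1181; K_s = 1+0.5/C = 1.0412
F_a = (F_max−F_min)/2 = 171 N; F_m = (F_max+F_min)/2 = 472 N
τ_a = K_W·8F_aD/(πd³) = 1.1181 × 239.07 = 267.3 MPa
τ_m = K_s·8F_mD/(πd³) = 1.0412 × 659.88 = 687.08 MPa
Soderberg: 1/n_f = τ_a/S_se + τ_m/S_sy = 267.3/386 + 687.08/646 = 0.69249 + 1.06360 = 1.7561
n_f = 1/1.7561 = 0.5694

0.569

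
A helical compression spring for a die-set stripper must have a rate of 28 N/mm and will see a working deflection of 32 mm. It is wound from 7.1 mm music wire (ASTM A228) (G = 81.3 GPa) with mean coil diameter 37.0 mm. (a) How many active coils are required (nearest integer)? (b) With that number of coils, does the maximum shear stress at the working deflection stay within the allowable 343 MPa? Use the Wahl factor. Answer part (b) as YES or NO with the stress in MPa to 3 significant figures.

N_a = Gd⁴/(8D³k) = (81.3×10³)(7.1⁴)/(8·37.0³·28) = 18.21 → N_a = 18
Actual rate k = Gd⁴/(8D³·18) = 28.324 N/mm
Working load F = kδ = 28.324·32 = 906.37 N
C = 37.0/7.1 = 5.2113; K_W = (4C−1)/(4C−4)+0.615/C = 1.2961
τ_max = K_W·8FD/(πd³) = 1.2961·238.6 = 309.25 MPa
τ_max ≤ 343 MPa → acceptable

(a) 18 coils; (b) YES, τ_max = 309 MPa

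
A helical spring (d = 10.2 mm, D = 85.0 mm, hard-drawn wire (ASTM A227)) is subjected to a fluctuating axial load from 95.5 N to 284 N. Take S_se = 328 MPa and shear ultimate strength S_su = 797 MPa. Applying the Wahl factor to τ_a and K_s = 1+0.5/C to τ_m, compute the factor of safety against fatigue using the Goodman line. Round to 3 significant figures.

C = D/d = 85.0/10.2 = 8.3333; K_W = (4C−1)/(4C−4)+0.615/C = 1.1761; K_s = 1+0.5/C = 1.0600
F_a = (F_max−F_min)/2 = 94.25 N; F_m = (F_max+F_min)/2 = 189.75 N
τ_a = K_W·8F_aD/(πd³) = 1.1761 × 19.224 = 22.609 MPa
τ_m = K_s·8F_mD/(πd³) = 1.0600 × 38.703 = 41.025 MPa
Goodman: 1/n_f = τ_a/S_se + τ_m/S_su = 22.609/328 + 41.025/797 = 0.06893 + 0.05147 = 0.1204
n_f = 1/0.1204 = 8.305

8.31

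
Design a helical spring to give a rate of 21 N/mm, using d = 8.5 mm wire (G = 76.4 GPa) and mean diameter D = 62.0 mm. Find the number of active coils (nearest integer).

N_a = Gd⁴/(8D³k) = (76.4×10³ × 8.5⁴)/(8 × 62.0³ × 21)
    = 3.98813e+08 / 4.00391e+07 = 9.961 → 10 coils

10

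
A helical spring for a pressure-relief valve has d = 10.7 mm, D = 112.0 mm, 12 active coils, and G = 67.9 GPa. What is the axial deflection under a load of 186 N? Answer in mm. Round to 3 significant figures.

28.2 mm

k = Gd⁴/(8D³N_a) = (67.9×10³)(10.7⁴)/(8·112.0³·12) = 6.599 N/mm
δ = F/k = 186 / 6.599 = 28.186 mm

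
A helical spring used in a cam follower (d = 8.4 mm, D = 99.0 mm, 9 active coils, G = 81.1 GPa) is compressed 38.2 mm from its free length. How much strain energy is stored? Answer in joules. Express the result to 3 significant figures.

k = Gd⁴/(8D³N_a) = (81.1×10³)(8.4⁴)/(8·99.0³·9) = 5.7796 N/mm
U = ½kδ² = 0.5 × 5.7796 × 38.2² = 4216.9 N·mm = 4.2169 J

4.22 J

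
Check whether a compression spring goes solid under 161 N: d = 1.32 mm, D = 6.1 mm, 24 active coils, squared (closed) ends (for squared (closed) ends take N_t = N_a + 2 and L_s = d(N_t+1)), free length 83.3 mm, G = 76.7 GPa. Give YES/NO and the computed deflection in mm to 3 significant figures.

NO, δ = 30.1 mm

k = Gd⁴/(8D³N_a) = (76.7×10³)(1.32⁴)/(8·6.1³·24) = 5.3432 N/mm
N_t = 26; L_s = 1.32·27 = 35.64 mm; δ_solid = L₀ − L_s = 83.3 − 35.64 = 47.66 mm
δ = F/k = 161/5.3432 = 30.132 mm
δ < δ_solid → spring does not go solid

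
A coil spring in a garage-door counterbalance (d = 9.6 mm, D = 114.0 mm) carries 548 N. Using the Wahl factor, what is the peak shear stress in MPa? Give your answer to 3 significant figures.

202 MPa

Spring index C = D/d = 114.0/9.6 = 11.8750
K_W = (4C−1)/(4C−4) + 0.615/C = 46.500/43.500 + 0.0518 = 1.1208
τ₀ = 8FD/(πd³) = 8·548·114.0/(π·9.6³) = 499776/2779.5 = 179.81 MPa
τ_max = K·τ₀ = 1.1208 × 179.81 = 201.52 MPa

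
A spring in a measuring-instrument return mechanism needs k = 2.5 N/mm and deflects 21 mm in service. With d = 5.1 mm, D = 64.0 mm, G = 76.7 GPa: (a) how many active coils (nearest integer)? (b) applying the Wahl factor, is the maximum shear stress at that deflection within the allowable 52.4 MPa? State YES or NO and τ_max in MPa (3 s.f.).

(a) 10 coils; (b) NO, τ_max = 71.1 MPa

N_a = Gd⁴/(8D³k) = (76.7×10³)(5.1⁴)/(8·64.0³·2.5) = 9.897 → N_a = 10
Actual rate k = Gd⁴/(8D³·10) = 2.4743 N/mm
Working load F = kδ = 2.4743·21 = 51.96 N
C = 64.0/5.1 = 12.5490; K_W = (4C−1)/(4C−4)+0.615/C = 1.1139
τ_max = K_W·8FD/(πd³) = 1.1139·63.837 = 71.112 MPa
τ_max > 52.4 MPa → exceeds allowable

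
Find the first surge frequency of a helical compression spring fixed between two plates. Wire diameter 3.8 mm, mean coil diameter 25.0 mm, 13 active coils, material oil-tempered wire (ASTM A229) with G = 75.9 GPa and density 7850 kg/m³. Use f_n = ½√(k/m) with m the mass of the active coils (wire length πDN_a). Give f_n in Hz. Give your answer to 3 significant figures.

k = Gd⁴/(8D³N_a) = (75.9×10³)(3.8⁴)/(8·25.0³·13) = 9.7392 N/mm = 9739.2 N/m
Wire length L = πDN_a = π·25.0·13 = 1021 mm
m = ρ·(πd²/4)·L = 7850 × 11.341×10⁻⁶ m² × 1.021 m = 0.090899 kg
f_n = ½√(k/m) = 0.5·√(9739.2/0.090899) = 0.5·√(1.0714e+05) = 163.66 Hz

164 Hz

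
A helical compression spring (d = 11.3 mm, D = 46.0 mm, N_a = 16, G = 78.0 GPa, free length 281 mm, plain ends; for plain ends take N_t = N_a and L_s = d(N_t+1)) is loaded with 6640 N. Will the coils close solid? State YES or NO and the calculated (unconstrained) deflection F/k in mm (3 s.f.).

NO, δ = 65.0 mm

k = Gd⁴/(8D³N_a) = (78.0×10³)(11.3⁴)/(8·46.0³·16) = 102.08 N/mm
N_t = 16; L_s = 11.3·17 = 192.1 mm; δ_solid = L₀ − L_s = 281 − 192.1 = 88.9 mm
δ = F/k = 6640/102.08 = 65.049 mm
δ < δ_solid → spring does not go solid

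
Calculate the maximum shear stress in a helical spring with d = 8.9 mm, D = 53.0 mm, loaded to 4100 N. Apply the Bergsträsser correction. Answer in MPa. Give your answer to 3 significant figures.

973 MPa

Spring index C = D/d = 53.0/8.9 = 5.9551
K_B = (4C+2)/(4C−3) = 25.820/20.820 = 1.2402
τ₀ = 8FD/(πd³) = 8·4100·53.0/(π·8.9³) = 1.7384e+06/2214.7 = 784.93 MPa
τ_max = K·τ₀ = 1.2402 × 784.93 = 973.43 MPa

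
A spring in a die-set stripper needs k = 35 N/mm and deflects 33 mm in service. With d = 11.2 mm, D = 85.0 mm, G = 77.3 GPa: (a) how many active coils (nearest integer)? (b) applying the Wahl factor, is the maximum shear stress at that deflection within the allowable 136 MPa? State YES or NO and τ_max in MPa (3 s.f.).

N_a = Gd⁴/(8D³k) = (77.3×10³)(11.2⁴)/(8·85.0³·35) = 7.074 → N_a = 7
Actual rate k = Gd⁴/(8D³·7) = 35.368 N/mm
Working load F = kδ = 35.368·33 = 1167.1 N
C = 85.0/11.2 = 7.5893; K_W = (4C−1)/(4C−4)+0.615/C = 1.1949
τ_max = K_W·8FD/(πd³) = 1.1949·179.81 = 214.85 MPa
τ_max > 136 MPa → exceeds allowable

(a) 7 coils; (b) NO, τ_max = 215 MPa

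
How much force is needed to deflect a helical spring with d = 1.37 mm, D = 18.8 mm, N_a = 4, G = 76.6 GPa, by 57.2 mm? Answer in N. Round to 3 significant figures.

k = Gd⁴/(8D³N_a) = (76.6×10³)(1.37⁴)/(8·18.8³·4) = 1.2691 N/mm
F = k·δ = 1.2691 × 57.2 = 72.591 N

72.6 N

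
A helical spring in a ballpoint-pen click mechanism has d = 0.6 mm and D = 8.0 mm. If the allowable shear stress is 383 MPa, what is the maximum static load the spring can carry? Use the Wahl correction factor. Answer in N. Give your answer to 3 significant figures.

C = D/d = 8.0/0.6 = 13.3333
K_W = (4C−1)/(4C−4) + 0.615/C = 52.333/49.333 + 0.0461 = 1.1069
τ_max = K·8FD/(πd³) → F_max = τ_allow·πd³/(8DK)
F_max = 383·π·0.6³/(8·8.0·1.1069) = 259.9/70.844 = 3.6686 N

3.67 N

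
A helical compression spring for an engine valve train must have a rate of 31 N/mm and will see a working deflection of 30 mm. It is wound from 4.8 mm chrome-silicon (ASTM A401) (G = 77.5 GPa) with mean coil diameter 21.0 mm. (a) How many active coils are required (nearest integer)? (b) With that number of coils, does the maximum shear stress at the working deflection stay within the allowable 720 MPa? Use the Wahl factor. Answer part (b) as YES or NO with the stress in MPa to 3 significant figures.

(a) 18 coils; (b) YES, τ_max = 610 MPa

N_a = Gd⁴/(8D³k) = (77.5×10³)(4.8⁴)/(8·21.0³·31) = 17.91 → N_a = 18
Actual rate k = Gd⁴/(8D³·18) = 30.849 N/mm
Working load F = kδ = 30.849·30 = 925.48 N
C = 21.0/4.8 = 4.3750; K_W = (4C−1)/(4C−4)+0.615/C = 1.3628
τ_max = K_W·8FD/(πd³) = 1.3628·447.51 = 609.86 MPa
τ_max ≤ 720 MPa → acceptable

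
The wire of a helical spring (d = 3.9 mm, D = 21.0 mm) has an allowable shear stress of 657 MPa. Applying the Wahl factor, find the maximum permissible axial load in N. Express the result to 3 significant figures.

567 N

C = D/d = 21.0/3.9 = 5.3846
K_W = (4C−1)/(4C−4) + 0.615/C = 20.538/17.538 + 0.1142 = 1.2853
τ_max = K·8FD/(πd³) → F_max = τ_allow·πd³/(8DK)
F_max = 657·π·3.9³/(8·21.0·1.2853) = 1.2244e+05/215.92 = 567.03 N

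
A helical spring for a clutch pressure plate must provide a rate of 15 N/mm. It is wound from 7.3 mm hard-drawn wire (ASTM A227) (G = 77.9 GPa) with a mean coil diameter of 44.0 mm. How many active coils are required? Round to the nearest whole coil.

N_a = Gd⁴/(8D³k) = (77.9×10³ × 7.3⁴)/(8 × 44.0³ × 15)
    = 2.21222e+08 / 1.02221e+07 = 21.64 → 22 coils

22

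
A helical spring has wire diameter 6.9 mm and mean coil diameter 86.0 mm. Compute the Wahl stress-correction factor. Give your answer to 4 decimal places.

C = D/d = 86.0/6.9 = 12.4638
K_W = (4C−1)/(4C−4) + 0.615/C = 48.855/45.855 + 0.0493 = 1.1148

1.1148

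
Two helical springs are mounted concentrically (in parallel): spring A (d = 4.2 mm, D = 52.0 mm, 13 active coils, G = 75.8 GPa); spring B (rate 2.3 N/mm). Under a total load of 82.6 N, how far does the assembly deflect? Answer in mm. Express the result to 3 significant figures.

k_A = Gd⁴/(8D³N_a) = (75.8×10³)(4.2⁴)/(8·52.0³·13) = 1.613 N/mm
Parallel: k_eq = 1.613 + 2.3 = 3.913 N/mm
δ = F/k_eq = 82.6/3.913 = 21.109 mm

21.1 mm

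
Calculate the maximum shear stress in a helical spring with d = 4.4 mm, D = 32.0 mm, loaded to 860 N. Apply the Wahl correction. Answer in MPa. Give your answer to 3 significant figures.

Spring index C = D/d = 32.0/4.4 = 7.2727
K_W = (4C−1)/(4C−4) + 0.615/C = 28.091/25.091 + 0.0846 = 1.2041
τ₀ = 8FD/(πd³) = 8·860·32.0/(π·4.4³) = 220160/267.61 = 822.68 MPa
τ_max = K·τ₀ = 1.2041 × 822.68 = 990.61 MPa

991 MPa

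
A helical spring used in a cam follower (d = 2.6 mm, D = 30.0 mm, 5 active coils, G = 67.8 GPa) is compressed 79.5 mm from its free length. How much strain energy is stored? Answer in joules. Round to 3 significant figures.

k = Gd⁴/(8D³N_a) = (67.8×10³)(2.6⁴)/(8·30.0³·5) = 2.8688 N/mm
U = ½kδ² = 0.5 × 2.8688 × 79.5² = 9065.7 N·mm = 9.0657 J

9.07 J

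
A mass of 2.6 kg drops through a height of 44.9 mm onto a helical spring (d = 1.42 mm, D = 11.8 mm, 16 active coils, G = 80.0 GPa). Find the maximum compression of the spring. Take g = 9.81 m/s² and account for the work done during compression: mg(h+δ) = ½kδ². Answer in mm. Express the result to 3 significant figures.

k = Gd⁴/(8D³N_a) = (80.0×10³)(1.42⁴)/(8·11.8³·16) = 1.5466 N/mm
W = mg = 2.6 × 9.81 = 25.506 N
½kδ² − Wδ − Wh = 0 → δ = (W + √(W² + 2kWh))/k
δ = (25.506 + √(650.56 + 3542.47))/1.5466 = (25.506 + 64.754)/1.5466 = 58.359 mm

58.4 mm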